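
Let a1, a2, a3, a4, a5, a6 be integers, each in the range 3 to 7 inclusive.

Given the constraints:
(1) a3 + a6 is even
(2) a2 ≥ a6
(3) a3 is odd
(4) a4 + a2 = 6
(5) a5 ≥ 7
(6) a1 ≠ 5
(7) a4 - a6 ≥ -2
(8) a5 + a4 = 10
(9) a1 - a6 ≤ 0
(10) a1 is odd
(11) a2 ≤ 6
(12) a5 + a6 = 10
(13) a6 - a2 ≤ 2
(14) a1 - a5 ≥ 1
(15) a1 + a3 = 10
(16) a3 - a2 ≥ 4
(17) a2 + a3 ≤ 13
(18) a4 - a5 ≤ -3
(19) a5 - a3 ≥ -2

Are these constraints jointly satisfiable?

Constraints 9, 13, 14, 16, and 19 give a2 − a6 ≥ -2, a6 − a1 ≥ 0, a1 − a5 ≥ 1, a5 − a3 ≥ -2, a3 − a2 ≥ 4.
Adding all 5 inequalities: the left sides telescope to 0, and the right sides sum to (-2) + 0 + 1 + (-2) + 4 = 1. So 0 ≥ 1, which is false.

Unsatisfiable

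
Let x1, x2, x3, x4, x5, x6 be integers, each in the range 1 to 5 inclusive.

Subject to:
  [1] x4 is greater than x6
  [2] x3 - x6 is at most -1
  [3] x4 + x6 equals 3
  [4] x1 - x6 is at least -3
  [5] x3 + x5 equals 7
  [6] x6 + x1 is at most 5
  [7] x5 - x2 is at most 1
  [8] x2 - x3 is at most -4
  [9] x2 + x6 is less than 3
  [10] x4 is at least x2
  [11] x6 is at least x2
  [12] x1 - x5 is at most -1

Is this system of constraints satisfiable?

Constraints 2, 4, 7, 8, and 12 give x2 − x5 ≥ -1, x5 − x1 ≥ 1, x1 − x6 ≥ -3, x6 − x3 ≥ 1, x3 − x2 ≥ 4.
Adding all 5 inequalities: the left sides telescope to 0, and the right sides sum to (-1) + 1 + (-3) + 1 + 4 = 2. So 0 ≥ 2, which is false.

Unsatisfiable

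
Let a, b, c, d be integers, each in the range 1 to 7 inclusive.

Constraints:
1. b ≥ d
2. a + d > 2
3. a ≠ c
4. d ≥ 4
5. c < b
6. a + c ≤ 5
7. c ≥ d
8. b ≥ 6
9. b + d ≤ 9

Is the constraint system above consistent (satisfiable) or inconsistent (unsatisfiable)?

Unsatisfiable

From constraint 8: b ≥ 6. From constraint 4: d ≥ 4. Hence b + d ≥ 10. But constraint 9 requires b + d ≤ 9, and 9 < 10. Contradiction.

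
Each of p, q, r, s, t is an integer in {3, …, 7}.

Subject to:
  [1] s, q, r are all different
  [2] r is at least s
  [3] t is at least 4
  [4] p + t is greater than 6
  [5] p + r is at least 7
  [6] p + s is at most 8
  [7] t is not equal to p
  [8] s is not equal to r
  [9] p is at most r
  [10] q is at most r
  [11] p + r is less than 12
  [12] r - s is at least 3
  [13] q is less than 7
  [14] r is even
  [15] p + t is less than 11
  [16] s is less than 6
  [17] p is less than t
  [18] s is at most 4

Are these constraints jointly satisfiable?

Satisfiable

The assignment p = 3, q = 5, r = 6, s = 3, t = 6 works:
  constraint 4 holds since p + t = 9.
  constraint 5 holds since p + r = 9.
  constraint 6 holds since p + s = 6.
The rest check out directly.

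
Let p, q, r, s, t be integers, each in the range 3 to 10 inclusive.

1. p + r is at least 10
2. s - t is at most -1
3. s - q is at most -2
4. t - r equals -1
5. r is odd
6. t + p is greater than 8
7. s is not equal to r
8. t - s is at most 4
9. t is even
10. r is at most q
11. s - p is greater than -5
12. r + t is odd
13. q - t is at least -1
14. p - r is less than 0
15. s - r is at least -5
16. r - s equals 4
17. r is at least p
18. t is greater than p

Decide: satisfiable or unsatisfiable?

Take p = 5, q = 7, r = 7, s = 3, t = 6. Then constraint 1: p + r = 12; constraint 2: s - t = -3; constraint 3: s - q = -4, and every other listed constraint is also met.

Satisfiable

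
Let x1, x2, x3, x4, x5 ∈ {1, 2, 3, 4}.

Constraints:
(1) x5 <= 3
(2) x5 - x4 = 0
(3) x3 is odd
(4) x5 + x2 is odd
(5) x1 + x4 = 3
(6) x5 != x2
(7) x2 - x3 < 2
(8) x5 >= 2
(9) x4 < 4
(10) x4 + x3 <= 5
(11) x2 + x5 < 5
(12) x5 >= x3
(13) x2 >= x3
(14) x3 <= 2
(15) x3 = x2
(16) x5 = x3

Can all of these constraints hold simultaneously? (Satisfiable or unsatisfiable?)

Unsatisfiable

From constraints 15 and 16, x5 = x3 = x2, so x5 = x2. But constraint 6 says x5 ≠ x2. Contradiction.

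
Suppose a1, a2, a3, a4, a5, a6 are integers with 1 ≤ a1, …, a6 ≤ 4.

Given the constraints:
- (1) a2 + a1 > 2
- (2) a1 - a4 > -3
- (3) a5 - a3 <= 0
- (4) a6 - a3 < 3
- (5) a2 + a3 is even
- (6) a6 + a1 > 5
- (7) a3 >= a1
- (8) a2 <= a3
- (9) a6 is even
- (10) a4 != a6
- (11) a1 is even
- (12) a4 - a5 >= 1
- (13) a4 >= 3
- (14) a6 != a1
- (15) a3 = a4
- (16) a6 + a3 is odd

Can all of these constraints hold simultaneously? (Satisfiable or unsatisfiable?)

Try a1 = 2, a2 = 1, a3 = 3, a4 = 3, a5 = 2, a6 = 4.
Check constraint 1: a2 + a1 = 3; constraint 2: a1 - a4 = -1. The remaining constraints are straightforward to verify.

Satisfiable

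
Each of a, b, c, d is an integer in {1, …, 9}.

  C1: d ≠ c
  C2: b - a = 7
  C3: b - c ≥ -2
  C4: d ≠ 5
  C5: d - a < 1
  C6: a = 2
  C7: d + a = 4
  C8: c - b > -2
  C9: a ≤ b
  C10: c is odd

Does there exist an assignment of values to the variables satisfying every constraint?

Satisfiable

The assignment a = 2, b = 9, c = 9, d = 2 works:
  constraint 2 holds since b - a = 7.
  constraint 3 holds since b - c = 0.
The rest check out directly.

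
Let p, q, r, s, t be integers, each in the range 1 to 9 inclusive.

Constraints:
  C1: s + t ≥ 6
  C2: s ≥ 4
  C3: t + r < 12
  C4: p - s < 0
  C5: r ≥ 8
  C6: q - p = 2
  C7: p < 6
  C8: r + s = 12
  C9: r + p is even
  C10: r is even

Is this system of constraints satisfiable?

One satisfying assignment is p = 2, q = 4, r = 8, s = 4, t = 3.
For the less obvious constraints — constraint 1: s + t = 7; constraint 3: t + r = 11 — and the others hold by inspection.

Satisfiable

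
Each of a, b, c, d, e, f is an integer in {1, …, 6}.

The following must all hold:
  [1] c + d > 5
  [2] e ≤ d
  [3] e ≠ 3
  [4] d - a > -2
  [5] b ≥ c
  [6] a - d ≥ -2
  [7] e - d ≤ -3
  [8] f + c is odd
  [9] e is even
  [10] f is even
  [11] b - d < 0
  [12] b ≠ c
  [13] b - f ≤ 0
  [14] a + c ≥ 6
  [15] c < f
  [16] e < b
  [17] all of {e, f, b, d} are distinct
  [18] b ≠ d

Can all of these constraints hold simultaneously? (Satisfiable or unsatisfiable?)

Satisfiable

Take a = 6, b = 4, c = 3, d = 5, e = 2, f = 6. Then constraint 1: c + d = 8; constraint 4: d - a = -1; constraint 6: a - d = 1, and every other listed constraint is also met.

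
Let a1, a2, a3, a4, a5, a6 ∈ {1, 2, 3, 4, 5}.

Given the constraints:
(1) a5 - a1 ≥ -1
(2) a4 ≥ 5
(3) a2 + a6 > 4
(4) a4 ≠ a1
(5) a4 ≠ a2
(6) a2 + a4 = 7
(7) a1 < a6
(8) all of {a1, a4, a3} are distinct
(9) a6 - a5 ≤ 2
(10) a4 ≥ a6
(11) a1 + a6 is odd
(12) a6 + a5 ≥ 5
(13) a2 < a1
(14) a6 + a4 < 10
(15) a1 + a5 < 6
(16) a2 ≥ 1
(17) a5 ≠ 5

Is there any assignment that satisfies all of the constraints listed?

Take a1 = 3, a2 = 2, a3 = 2, a4 = 5, a5 = 2, a6 = 4. Then constraint 1: a5 - a1 = -1; constraint 3: a2 + a6 = 6; constraint 6: a2 + a4 = 7, and every other listed constraint is also met.

Satisfiable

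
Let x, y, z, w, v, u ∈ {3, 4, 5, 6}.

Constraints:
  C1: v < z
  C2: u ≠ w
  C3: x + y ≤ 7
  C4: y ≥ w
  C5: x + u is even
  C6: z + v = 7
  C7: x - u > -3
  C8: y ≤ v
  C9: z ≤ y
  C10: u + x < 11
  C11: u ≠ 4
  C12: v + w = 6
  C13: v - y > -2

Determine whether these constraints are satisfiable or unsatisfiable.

Constraints 1, 8, and 9 give z ≤ y, y ≤ v, v < z. Chaining: z ≤ y ≤ v < z, which forces z < z — impossible.

Unsatisfiable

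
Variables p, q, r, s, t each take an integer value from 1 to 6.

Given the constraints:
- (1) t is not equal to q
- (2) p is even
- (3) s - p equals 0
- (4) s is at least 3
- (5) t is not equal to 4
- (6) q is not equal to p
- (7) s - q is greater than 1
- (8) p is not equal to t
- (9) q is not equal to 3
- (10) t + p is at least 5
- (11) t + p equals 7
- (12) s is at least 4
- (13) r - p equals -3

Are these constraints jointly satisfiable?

The assignment p = 4, q = 1, r = 1, s = 4, t = 3 works:
  constraint 3 holds since s - p = 0.
  constraint 7 holds since s - q = 3.
  constraint 10 holds since t + p = 7.
The rest check out directly.

Satisfiable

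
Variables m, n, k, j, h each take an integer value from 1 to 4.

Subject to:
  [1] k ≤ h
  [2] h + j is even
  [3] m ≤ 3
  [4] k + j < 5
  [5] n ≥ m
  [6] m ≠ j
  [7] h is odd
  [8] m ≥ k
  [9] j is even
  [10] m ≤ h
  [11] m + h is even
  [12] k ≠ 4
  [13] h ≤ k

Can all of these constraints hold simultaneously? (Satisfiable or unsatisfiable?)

Constraint 7 makes h odd and constraint 9 makes j even, so h + j must be odd. Constraint 2 says h + j is even — contradiction.

Unsatisfiable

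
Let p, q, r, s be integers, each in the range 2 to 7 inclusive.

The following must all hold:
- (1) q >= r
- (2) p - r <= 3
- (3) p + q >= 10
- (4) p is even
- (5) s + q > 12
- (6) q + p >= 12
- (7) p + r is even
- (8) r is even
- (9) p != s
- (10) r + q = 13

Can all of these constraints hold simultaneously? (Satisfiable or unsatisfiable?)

Satisfiable

Setting (p, q, r, s) = (6, 7, 6, 7) satisfies everything: constraint 2: p - r = 0; constraint 3: p + q = 13, and the others follow.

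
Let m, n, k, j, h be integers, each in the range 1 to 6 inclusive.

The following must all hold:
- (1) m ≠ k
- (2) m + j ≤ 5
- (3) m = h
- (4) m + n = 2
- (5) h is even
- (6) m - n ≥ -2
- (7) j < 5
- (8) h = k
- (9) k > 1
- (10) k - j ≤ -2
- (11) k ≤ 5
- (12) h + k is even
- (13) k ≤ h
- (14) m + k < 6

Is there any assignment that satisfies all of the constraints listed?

Unsatisfiable

From constraints 3 and 8, m = h = k, so m = k. But constraint 1 says m ≠ k. Contradiction.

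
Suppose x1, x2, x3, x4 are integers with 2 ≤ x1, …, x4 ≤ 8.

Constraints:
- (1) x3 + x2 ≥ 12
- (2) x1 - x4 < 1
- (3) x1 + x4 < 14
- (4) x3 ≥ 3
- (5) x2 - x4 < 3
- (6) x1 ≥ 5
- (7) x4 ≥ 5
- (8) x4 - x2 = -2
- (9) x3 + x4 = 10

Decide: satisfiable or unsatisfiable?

Setting (x1, x2, x3, x4) = (6, 8, 4, 6) satisfies everything: constraint 1: x3 + x2 = 12; constraint 2: x1 - x4 = 0; constraint 3: x1 + x4 = 12, and the others follow.

Satisfiable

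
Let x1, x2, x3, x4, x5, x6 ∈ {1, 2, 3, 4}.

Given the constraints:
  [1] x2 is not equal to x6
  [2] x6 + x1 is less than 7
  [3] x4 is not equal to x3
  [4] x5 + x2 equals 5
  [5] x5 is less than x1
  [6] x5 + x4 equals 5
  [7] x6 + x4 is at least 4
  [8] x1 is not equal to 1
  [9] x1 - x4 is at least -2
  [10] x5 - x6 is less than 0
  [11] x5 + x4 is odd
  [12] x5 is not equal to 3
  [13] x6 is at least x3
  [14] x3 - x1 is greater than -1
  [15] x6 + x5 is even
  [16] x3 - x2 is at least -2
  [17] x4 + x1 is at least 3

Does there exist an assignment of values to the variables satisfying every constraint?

Setting (x1, x2, x3, x4, x5, x6) = (2, 4, 3, 4, 1, 3) satisfies everything: constraint 2: x6 + x1 = 5; constraint 4: x5 + x2 = 5, and the others follow.

Satisfiable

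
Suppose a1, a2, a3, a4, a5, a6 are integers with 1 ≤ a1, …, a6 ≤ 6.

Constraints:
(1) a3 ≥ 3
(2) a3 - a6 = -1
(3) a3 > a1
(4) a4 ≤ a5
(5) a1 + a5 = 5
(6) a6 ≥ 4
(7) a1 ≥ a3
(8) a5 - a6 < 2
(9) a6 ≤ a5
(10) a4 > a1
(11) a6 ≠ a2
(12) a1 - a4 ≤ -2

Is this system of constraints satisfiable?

Unsatisfiable

From constraints 1 and 7: a1 ≥ a3 ≥ 3. From constraints 6 and 9: a5 ≥ a6 ≥ 4. Hence a1 + a5 ≥ 7. But constraint 5 requires a1 + a5 = 5, and 5 < 7. Contradiction.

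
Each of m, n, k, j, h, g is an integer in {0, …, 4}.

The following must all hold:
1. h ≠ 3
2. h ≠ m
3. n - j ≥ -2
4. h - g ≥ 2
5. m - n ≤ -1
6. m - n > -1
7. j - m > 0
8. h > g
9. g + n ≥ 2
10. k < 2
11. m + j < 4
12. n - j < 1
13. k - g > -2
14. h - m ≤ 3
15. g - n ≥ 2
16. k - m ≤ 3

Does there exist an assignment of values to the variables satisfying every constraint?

Constraints 4, 5, 14, and 15 give g − n ≥ 2, n − m ≥ 1, m − h ≥ -3, h − g ≥ 2.
Adding all 4 inequalities: the left sides telescope to 0, and the right sides sum to 2 + 1 + (-3) + 2 = 2. So 0 ≥ 2, which is false.

Unsatisfiable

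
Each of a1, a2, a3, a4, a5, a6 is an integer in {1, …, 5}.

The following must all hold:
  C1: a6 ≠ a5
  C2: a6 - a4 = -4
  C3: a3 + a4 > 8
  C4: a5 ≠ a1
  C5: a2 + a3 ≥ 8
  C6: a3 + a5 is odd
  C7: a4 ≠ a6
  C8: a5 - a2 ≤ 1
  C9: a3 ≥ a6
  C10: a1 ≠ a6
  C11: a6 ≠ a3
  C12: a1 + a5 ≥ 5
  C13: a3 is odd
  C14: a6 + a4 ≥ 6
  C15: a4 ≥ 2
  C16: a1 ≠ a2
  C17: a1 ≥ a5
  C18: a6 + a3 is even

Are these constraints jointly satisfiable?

Satisfiable

One satisfying assignment is a1 = 5, a2 = 4, a3 = 5, a4 = 5, a5 = 2, a6 = 1.
For the less obvious constraints — constraint 2: a6 - a4 = -4; constraint 3: a3 + a4 = 10; constraint 5: a2 + a3 = 9 — and the others hold by inspection.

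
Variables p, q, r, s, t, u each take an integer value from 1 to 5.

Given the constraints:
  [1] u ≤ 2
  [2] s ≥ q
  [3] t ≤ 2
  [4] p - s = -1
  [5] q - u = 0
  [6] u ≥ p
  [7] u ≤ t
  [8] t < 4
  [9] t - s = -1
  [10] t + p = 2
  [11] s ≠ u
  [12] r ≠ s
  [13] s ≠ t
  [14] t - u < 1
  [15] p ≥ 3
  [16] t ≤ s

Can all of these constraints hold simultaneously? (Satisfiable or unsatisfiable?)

From constraints 6 and 15: u ≥ p and p ≥ 3, so u ≥ 3. From constraints 3 and 7: u ≤ t and t ≤ 2, so u ≤ 2. But 2 < 3, so no value of u works.

Unsatisfiable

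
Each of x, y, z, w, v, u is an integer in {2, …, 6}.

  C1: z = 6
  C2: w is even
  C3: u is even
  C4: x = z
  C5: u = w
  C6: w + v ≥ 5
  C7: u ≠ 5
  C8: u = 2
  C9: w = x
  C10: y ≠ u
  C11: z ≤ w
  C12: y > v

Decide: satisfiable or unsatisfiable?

Constraint 8 fixes u = 2 and constraint 1 fixes z = 6. Constraints 4, 5, and 9 give u = w = x = z, so u = z. But 2 ≠ 6 — contradiction.

Unsatisfiable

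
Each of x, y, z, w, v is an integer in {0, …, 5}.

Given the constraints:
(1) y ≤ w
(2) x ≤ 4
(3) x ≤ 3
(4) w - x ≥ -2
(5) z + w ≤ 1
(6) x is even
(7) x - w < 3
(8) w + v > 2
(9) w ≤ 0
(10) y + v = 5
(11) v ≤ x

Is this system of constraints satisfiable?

From constraints 1 and 9: y ≤ w ≤ 0. From constraints 3 and 11: v ≤ x ≤ 3. Hence y + v ≤ 3. But constraint 10 requires y + v = 5, and 5 > 3. Contradiction.

Unsatisfiable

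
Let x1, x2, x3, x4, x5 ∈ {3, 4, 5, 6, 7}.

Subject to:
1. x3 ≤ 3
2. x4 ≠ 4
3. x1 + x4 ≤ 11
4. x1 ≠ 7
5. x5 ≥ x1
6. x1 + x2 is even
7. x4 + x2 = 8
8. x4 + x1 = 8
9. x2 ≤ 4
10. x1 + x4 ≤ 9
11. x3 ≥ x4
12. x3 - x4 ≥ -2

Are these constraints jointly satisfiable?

From constraints 1 and 11: x4 ≤ x3 ≤ 3. From constraint 9: x2 ≤ 4. Hence x4 + x2 ≤ 7. But constraint 7 requires x4 + x2 = 8, and 8 > 7. Contradiction.

Unsatisfiable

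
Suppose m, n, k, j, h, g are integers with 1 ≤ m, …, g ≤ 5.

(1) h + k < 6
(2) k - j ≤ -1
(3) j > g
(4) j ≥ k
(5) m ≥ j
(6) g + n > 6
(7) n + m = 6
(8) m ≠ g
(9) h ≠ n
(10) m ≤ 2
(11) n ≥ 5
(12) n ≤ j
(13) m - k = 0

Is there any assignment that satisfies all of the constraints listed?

Unsatisfiable

From constraints 11 and 12: j ≥ n and n ≥ 5, so j ≥ 5. From constraints 5 and 10: j ≤ m and m ≤ 2, so j ≤ 2. But 2 < 5, so no value of j works.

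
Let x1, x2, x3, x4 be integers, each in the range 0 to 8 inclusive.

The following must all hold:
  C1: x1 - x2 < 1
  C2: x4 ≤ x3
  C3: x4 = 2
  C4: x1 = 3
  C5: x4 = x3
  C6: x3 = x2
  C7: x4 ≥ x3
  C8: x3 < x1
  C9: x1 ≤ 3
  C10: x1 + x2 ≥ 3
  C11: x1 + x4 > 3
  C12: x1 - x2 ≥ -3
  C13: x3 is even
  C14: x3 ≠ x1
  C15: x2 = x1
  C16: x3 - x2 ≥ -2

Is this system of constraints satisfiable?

Constraint 3 fixes x4 = 2 and constraint 4 fixes x1 = 3. Constraints 5, 6, and 15 give x4 = x3 = x2 = x1, so x4 = x1. But 2 ≠ 3 — contradiction.

Unsatisfiable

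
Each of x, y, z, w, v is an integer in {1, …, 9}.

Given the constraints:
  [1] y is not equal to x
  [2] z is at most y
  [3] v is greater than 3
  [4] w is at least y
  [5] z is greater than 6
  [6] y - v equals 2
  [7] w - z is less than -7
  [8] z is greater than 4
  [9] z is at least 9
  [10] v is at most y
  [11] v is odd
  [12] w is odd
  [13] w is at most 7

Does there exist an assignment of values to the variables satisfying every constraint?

From constraints 2 and 9: y ≥ z and z ≥ 9, so y ≥ 9. From constraints 4 and 13: y ≤ w and w ≤ 7, so y ≤ 7. But 7 < 9, so no value of y works.

Unsatisfiable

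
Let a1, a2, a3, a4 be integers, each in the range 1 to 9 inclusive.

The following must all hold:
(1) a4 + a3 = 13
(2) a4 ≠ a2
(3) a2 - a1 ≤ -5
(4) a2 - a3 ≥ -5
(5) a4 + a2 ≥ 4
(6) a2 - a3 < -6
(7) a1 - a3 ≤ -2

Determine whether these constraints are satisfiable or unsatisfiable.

Constraints 3, 4, and 7 give a2 − a3 ≥ -5, a3 − a1 ≥ 2, a1 − a2 ≥ 5.
Adding all 3 inequalities: the left sides telescope to 0, and the right sides sum to (-5) + 2 + 5 = 2. So 0 ≥ 2, which is false.

Unsatisfiable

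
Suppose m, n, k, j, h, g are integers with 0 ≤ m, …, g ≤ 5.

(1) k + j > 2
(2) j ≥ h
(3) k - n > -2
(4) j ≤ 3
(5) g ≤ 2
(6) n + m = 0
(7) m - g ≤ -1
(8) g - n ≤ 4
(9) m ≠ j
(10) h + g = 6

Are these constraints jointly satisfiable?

Unsatisfiable

From constraints 2 and 4: h ≤ j ≤ 3. From constraint 5: g ≤ 2. Hence h + g ≤ 5. But constraint 10 requires h + g = 6, and 6 > 5. Contradiction.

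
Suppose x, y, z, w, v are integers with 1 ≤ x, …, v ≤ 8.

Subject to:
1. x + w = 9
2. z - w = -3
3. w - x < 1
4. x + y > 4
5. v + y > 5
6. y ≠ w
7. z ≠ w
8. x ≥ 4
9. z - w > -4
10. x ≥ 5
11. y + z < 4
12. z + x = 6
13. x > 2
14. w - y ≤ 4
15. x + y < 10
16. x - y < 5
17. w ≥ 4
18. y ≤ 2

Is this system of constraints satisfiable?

Setting (x, y, z, w, v) = (5, 2, 1, 4, 4) satisfies everything: constraint 1: x + w = 9; constraint 2: z - w = -3, and the others follow.

Satisfiable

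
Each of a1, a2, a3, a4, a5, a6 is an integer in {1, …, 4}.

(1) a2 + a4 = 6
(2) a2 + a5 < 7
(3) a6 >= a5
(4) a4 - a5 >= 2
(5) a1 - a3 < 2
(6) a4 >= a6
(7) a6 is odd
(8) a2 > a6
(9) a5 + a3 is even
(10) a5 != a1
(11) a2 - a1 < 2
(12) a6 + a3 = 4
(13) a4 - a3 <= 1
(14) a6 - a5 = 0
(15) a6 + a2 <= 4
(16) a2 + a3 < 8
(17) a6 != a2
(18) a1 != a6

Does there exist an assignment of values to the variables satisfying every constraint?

Satisfiable

One satisfying assignment is a1 = 3, a2 = 3, a3 = 3, a4 = 3, a5 = 1, a6 = 1.
For the less obvious constraints — constraint 1: a2 + a4 = 6; constraint 2: a2 + a5 = 4 — and the others hold by inspection.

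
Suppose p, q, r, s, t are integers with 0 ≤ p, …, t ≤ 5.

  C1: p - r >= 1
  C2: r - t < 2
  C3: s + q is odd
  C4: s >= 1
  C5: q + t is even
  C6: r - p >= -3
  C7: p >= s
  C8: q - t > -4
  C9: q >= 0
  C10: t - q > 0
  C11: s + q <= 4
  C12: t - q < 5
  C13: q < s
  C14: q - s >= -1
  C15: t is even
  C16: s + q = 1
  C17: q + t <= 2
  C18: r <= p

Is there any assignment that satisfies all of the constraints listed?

Satisfiable

Take p = 2, q = 0, r = 1, s = 1, t = 2. Then constraint 1: p - r = 1; constraint 2: r - t = -1, and every other listed constraint is also met.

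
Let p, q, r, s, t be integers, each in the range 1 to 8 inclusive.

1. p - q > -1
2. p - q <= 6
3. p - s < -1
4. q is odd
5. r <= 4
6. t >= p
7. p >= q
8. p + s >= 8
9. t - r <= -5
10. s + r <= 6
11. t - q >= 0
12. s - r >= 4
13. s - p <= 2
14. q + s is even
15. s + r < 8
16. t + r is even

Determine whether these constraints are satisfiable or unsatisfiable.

Unsatisfiable

Constraints 2, 9, 11, 12, and 13 give r − t ≥ 5, t − q ≥ 0, q − p ≥ -6, p − s ≥ -2, s − r ≥ 4.
Adding all 5 inequalities: the left sides telescope to 0, and the right sides sum to 5 + 0 + (-6) + (-2) + 4 = 1. So 0 ≥ 1, which is false.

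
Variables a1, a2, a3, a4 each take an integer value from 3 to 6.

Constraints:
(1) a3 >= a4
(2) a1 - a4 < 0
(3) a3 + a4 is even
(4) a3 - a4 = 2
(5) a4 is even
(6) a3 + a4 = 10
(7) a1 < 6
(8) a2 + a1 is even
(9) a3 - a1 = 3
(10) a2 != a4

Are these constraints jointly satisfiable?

Satisfiable

Take a1 = 3, a2 = 3, a3 = 6, a4 = 4. Then constraint 2: a1 - a4 = -1; constraint 4: a3 - a4 = 2, and every other listed constraint is also met.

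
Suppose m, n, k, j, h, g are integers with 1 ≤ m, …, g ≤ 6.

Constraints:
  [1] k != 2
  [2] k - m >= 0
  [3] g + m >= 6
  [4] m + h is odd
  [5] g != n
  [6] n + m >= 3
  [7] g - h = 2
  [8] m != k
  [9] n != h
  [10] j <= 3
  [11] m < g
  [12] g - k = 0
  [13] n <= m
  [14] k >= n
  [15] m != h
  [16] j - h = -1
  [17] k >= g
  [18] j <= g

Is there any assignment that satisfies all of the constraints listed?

Setting (m, n, k, j, h, g) = (3, 3, 6, 3, 4, 6) satisfies everything: constraint 2: k - m = 3; constraint 3: g + m = 9, and the others follow.

Satisfiable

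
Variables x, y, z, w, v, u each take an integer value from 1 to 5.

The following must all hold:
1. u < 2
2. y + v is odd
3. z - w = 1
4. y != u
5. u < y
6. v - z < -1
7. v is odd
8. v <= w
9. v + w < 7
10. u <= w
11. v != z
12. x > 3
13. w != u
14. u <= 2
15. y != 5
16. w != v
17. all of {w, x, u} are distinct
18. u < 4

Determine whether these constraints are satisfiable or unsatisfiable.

Satisfiable

Take x = 5, y = 4, z = 4, w = 3, v = 1, u = 1. Then constraint 3: z - w = 1; constraint 6: v - z = -3; constraint 9: v + w = 4, and every other listed constraint is also met.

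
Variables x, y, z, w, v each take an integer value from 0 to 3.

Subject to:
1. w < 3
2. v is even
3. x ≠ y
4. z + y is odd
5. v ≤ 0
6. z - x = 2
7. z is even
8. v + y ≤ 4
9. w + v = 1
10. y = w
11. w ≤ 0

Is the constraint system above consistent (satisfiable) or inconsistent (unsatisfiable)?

Unsatisfiable

From constraint 11: w ≤ 0. From constraint 5: v ≤ 0. Hence w + v ≤ 0. But constraint 9 requires w + v = 1, and 1 > 0. Contradiction.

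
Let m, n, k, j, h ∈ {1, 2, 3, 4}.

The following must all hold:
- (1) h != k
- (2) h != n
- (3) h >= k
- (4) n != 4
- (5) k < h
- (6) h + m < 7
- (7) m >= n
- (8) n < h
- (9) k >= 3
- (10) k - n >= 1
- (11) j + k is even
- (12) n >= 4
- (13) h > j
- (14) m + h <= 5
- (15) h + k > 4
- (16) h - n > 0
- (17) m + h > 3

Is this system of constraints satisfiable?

From constraints 7 and 12: m ≥ n ≥ 4. From constraints 3 and 9: h ≥ k ≥ 3. Hence m + h ≥ 7. But constraint 14 requires m + h ≤ 5, and 5 < 7. Contradiction.

Unsatisfiable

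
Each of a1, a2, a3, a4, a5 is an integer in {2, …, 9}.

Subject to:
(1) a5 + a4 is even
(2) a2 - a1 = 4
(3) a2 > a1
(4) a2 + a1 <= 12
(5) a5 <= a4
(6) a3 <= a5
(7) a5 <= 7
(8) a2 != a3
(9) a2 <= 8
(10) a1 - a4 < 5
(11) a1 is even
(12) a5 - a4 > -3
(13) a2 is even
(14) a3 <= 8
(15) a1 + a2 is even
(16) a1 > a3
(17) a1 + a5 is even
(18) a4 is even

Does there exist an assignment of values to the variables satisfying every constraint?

Satisfiable

Setting (a1, a2, a3, a4, a5) = (4, 8, 2, 2, 2) satisfies everything: constraint 2: a2 - a1 = 4; constraint 4: a2 + a1 = 12, and the others follow.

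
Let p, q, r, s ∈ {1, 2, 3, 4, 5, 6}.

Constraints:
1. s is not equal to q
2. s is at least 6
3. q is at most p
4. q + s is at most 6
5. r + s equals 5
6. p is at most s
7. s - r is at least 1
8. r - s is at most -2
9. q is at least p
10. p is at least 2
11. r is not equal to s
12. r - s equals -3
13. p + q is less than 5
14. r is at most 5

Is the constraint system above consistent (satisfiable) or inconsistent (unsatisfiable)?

From constraints 9 and 10: q ≥ p ≥ 2. From constraint 2: s ≥ 6. Hence q + s ≥ 8. But constraint 4 requires q + s ≤ 6, and 6 < 8. Contradiction.

Unsatisfiable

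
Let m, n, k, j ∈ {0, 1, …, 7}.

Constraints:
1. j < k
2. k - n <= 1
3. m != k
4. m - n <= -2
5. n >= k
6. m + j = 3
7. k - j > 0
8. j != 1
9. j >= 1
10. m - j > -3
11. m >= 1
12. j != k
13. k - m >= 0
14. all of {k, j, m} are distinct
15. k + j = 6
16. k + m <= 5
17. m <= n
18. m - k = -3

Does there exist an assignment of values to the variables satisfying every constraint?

Satisfiable

The assignment m = 1, n = 6, k = 4, j = 2 works:
  constraint 2 holds since k - n = -2.
  constraint 4 holds since m - n = -5.
The rest check out directly.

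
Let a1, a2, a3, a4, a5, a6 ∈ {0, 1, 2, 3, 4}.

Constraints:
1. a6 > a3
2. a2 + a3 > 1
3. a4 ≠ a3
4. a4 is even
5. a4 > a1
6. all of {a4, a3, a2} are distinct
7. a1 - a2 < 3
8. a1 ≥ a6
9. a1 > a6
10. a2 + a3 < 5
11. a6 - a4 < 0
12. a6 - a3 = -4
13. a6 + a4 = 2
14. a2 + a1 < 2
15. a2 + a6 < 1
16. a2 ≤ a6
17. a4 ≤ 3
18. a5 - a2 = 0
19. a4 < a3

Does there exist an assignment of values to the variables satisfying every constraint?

Unsatisfiable

Constraints 1, 5, 9, and 19 give a4 < a3, a3 < a6, a6 < a1, a1 < a4. Chaining: a4 < a3 < a6 < a1 < a4, which forces a4 < a4 — impossible.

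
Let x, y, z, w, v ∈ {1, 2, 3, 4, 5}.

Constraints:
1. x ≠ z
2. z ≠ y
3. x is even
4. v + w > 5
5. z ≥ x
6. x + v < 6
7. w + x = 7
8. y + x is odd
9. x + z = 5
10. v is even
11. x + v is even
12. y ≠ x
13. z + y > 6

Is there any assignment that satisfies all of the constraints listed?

Satisfiable

The assignment x = 2, y = 5, z = 3, w = 5, v = 2 works:
  constraint 4 holds since v + w = 7.
  constraint 6 holds since x + v = 4.
  constraint 7 holds since w + x = 7.
The rest check out directly.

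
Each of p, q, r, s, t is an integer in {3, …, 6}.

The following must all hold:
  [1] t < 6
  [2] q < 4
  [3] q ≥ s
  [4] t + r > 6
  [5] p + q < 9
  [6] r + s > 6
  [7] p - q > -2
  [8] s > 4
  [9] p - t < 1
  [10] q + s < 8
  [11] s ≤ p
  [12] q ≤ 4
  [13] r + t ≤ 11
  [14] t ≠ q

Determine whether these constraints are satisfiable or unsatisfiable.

Unsatisfiable

From constraint 8: s ≥ 5. From constraints 3 and 12: s ≤ q and q ≤ 4, so s ≤ 4. But 4 < 5, so no value of s works.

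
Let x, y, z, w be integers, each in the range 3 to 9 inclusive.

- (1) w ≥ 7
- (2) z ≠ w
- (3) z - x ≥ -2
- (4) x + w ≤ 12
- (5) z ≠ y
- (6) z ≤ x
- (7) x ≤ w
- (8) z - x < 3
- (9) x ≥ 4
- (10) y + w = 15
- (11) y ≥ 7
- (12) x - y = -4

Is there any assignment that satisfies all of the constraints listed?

Try x = 4, y = 8, z = 4, w = 7.
Check constraint 3: z - x = 0; constraint 4: x + w = 11; constraint 8: z - x = 0. The remaining constraints are straightforward to verify.

Satisfiable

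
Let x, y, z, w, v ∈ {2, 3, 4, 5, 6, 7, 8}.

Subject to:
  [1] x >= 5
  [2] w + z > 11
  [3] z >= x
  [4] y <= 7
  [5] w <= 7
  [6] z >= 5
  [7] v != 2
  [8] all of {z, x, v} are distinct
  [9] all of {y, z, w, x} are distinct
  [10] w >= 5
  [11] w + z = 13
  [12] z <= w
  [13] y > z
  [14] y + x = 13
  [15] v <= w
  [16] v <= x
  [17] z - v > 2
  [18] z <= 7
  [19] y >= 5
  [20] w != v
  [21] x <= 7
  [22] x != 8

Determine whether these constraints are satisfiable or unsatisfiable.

Constraints 1, 4, 5, 6, 10, 18, 19, and 21 confine each of y, z, w, x to the 3 values {5, …, 7}.
Constraint 9 requires all 4 of them to be distinct, but only 3 values are available — impossible by the pigeonhole principle.

Unsatisfiable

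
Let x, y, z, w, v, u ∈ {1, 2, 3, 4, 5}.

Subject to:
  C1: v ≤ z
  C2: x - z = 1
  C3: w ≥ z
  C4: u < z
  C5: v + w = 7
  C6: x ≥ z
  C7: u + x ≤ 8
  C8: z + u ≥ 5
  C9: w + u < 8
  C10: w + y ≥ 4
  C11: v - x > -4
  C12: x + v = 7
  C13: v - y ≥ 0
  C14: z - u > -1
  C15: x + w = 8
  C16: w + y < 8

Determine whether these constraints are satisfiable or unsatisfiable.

Satisfiable

Setting (x, y, z, w, v, u) = (4, 3, 3, 4, 3, 2) satisfies everything: constraint 2: x - z = 1; constraint 5: v + w = 7; constraint 7: u + x = 6, and the others follow.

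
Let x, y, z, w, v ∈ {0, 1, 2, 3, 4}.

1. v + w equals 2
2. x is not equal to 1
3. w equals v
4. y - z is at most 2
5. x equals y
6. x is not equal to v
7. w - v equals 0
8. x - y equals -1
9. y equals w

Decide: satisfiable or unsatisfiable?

Unsatisfiable

From constraints 3, 5, and 9, x = y = w = v, so x = v. But constraint 6 says x ≠ v. Contradiction.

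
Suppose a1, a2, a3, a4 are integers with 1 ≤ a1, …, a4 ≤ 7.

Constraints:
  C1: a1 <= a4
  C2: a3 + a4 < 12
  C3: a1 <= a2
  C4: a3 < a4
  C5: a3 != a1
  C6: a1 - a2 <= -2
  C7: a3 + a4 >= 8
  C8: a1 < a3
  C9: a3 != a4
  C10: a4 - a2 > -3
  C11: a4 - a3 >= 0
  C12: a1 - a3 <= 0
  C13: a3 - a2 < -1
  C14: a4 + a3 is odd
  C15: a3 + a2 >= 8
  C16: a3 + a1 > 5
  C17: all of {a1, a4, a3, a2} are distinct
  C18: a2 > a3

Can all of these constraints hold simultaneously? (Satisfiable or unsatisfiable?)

Satisfiable

Setting (a1, a2, a3, a4) = (2, 7, 4, 5) satisfies everything: constraint 2: a3 + a4 = 9; constraint 6: a1 - a2 = -5, and the others follow.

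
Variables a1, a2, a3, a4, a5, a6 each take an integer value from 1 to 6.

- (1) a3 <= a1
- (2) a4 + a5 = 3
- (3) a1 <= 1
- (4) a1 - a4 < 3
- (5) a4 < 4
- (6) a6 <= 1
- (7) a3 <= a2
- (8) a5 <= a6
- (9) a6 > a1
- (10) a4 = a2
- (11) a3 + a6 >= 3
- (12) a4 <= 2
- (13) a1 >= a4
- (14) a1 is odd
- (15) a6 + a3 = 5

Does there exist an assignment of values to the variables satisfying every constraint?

From constraints 3 and 13: a4 ≤ a1 ≤ 1. From constraints 6 and 8: a5 ≤ a6 ≤ 1. Hence a4 + a5 ≤ 2. But constraint 2 requires a4 + a5 = 3, and 3 > 2. Contradiction.

Unsatisfiable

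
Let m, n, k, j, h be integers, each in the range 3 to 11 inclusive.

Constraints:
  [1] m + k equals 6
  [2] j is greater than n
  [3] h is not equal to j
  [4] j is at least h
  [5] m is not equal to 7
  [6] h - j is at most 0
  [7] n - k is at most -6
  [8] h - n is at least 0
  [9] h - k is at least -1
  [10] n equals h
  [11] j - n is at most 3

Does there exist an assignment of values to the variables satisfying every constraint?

Constraints 6, 7, 9, and 11 give n − j ≥ -3, j − h ≥ 0, h − k ≥ -1, k − n ≥ 6.
Adding all 4 inequalities: the left sides telescope to 0, and the right sides sum to (-3) + 0 + (-1) + 6 = 2. So 0 ≥ 2, which is false.

Unsatisfiable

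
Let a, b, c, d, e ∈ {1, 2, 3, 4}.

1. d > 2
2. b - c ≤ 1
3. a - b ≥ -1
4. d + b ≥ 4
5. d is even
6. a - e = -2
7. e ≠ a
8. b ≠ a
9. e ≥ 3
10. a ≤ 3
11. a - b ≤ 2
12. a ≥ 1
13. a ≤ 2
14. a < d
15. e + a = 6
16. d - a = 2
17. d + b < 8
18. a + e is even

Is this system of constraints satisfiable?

Satisfiable

Take a = 2, b = 1, c = 1, d = 4, e = 4. Then constraint 2: b - c = 0; constraint 3: a - b = 1; constraint 4: d + b = 5, and every other listed constraint is also met.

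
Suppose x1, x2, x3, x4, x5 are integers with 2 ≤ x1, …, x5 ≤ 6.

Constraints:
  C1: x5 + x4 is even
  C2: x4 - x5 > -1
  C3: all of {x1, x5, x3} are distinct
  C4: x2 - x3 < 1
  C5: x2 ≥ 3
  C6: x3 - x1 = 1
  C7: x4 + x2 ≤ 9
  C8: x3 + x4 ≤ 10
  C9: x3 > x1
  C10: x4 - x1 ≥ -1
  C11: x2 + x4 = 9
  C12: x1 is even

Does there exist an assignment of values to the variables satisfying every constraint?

Setting (x1, x2, x3, x4, x5) = (4, 5, 5, 4, 2) satisfies everything: constraint 2: x4 - x5 = 2; constraint 4: x2 - x3 = 0, and the others follow.

Satisfiable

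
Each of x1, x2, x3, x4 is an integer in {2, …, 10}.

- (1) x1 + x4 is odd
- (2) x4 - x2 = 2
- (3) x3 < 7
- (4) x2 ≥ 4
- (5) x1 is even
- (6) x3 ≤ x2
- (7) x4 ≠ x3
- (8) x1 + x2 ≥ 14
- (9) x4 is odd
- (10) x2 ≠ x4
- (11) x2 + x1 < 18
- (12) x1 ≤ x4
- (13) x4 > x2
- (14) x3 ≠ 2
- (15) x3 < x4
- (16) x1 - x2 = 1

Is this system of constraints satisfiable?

Try x1 = 8, x2 = 7, x3 = 5, x4 = 9.
Check constraint 2: x4 - x2 = 2; constraint 8: x1 + x2 = 15. The remaining constraints are straightforward to verify.

Satisfiable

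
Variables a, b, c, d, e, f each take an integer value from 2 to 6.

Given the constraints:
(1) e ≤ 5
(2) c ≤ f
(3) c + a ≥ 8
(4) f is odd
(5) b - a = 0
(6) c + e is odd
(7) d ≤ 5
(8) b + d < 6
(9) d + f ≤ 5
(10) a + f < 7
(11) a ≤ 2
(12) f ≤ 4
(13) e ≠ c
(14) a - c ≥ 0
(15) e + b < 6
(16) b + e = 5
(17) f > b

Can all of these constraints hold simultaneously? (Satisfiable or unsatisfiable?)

Unsatisfiable

From constraints 2 and 12: c ≤ f ≤ 4. From constraint 11: a ≤ 2. Hence c + a ≤ 6. But constraint 3 requires c + a ≥ 8, and 8 > 6. Contradiction.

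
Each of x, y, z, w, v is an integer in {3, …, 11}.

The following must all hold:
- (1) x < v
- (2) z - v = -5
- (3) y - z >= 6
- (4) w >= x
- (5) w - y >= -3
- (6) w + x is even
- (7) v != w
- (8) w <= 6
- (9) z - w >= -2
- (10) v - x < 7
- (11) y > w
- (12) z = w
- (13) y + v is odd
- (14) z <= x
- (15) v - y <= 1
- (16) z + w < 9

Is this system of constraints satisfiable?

Constraints 3, 5, and 9 give z − w ≥ -2, w − y ≥ -3, y − z ≥ 6.
Adding all 3 inequalities: the left sides telescope to 0, and the right sides sum to (-2) + (-3) + 6 = 1. So 0 ≥ 1, which is false.

Unsatisfiable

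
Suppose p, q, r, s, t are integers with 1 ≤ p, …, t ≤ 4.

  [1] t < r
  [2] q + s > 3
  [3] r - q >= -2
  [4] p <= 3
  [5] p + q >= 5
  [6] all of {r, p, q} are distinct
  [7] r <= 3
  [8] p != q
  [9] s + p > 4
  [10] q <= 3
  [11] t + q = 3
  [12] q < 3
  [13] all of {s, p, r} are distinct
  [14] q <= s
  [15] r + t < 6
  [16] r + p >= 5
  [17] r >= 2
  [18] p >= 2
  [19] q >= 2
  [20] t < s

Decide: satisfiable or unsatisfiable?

Unsatisfiable

Constraints 4, 7, 10, 17, 18, and 19 confine each of r, p, q to the 2 values {2, 3}.
Constraint 6 requires all 3 of them to be distinct, but only 2 values are available — impossible by the pigeonhole principle.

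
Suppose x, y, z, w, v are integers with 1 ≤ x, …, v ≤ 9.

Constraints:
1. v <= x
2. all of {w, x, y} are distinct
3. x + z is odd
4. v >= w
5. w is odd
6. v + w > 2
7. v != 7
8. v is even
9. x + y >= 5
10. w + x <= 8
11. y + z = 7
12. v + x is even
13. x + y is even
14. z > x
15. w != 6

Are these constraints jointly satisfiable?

One satisfying assignment is x = 4, y = 2, z = 5, w = 1, v = 2.
For the less obvious constraints — constraint 6: v + w = 3; constraint 9: x + y = 6 — and the others hold by inspection.

Satisfiable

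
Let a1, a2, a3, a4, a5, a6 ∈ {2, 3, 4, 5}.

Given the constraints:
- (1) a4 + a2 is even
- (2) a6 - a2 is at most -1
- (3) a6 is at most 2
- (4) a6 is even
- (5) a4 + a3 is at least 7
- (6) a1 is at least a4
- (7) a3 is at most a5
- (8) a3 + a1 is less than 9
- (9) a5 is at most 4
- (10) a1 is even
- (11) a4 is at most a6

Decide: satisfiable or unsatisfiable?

From constraints 3 and 11: a4 ≤ a6 ≤ 2. From constraints 7 and 9: a3 ≤ a5 ≤ 4. Hence a4 + a3 ≤ 6. But constraint 5 requires a4 + a3 ≥ 7, and 7 > 6. Contradiction.

Unsatisfiable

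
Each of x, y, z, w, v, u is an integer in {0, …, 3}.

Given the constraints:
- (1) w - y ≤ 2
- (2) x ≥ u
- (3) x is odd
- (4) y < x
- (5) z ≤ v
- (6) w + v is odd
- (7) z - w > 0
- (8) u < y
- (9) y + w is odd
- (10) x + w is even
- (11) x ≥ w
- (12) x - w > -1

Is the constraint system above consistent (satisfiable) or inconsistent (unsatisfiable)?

Satisfiable

The assignment x = 3, y = 2, z = 2, w = 1, v = 2, u = 1 works:
  constraint 1 holds since w - y = -1.
  constraint 7 holds since z - w = 1.
The rest check out directly.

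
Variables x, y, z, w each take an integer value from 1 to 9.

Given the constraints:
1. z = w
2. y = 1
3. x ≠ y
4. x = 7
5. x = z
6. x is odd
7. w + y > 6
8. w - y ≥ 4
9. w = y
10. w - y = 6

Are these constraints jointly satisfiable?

Unsatisfiable

Constraint 4 fixes x = 7 and constraint 2 fixes y = 1. Constraints 1, 5, and 9 give x = z = w = y, so x = y. But 7 ≠ 1 — contradiction.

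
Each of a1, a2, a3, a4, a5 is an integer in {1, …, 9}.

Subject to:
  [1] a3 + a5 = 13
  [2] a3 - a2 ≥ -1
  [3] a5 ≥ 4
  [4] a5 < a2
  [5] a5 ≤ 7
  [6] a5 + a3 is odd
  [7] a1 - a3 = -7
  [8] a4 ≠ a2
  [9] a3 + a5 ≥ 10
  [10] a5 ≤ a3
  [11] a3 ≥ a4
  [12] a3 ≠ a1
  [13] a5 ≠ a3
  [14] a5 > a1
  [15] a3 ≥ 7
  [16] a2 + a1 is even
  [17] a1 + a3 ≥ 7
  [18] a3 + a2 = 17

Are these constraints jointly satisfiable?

Satisfiable

The assignment a1 = 1, a2 = 9, a3 = 8, a4 = 1, a5 = 5 works:
  constraint 1 holds since a3 + a5 = 13.
  constraint 2 holds since a3 - a2 = -1.
  constraint 7 holds since a1 - a3 = -7.
The rest check out directly.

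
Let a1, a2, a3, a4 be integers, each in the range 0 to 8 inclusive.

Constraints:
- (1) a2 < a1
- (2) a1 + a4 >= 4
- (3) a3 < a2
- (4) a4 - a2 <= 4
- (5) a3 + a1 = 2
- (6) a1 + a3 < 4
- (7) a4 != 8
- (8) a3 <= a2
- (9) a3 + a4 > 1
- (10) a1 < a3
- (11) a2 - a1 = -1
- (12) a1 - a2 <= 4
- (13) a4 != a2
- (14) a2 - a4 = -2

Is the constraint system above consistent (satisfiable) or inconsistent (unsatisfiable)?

Unsatisfiable

Constraints 1, 3, and 10 give a3 < a2, a2 < a1, a1 < a3. Chaining: a3 < a2 < a1 < a3, which forces a3 < a3 — impossible.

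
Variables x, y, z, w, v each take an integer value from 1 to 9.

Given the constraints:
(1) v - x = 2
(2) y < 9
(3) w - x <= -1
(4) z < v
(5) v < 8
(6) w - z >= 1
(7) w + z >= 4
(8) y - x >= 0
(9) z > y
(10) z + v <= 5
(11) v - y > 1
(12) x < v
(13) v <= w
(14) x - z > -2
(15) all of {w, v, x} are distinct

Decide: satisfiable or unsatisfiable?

Constraints 3, 4, 8, 9, and 13 give z < v, v ≤ w, w < x, x ≤ y, y < z. Chaining: z < v ≤ w < x ≤ y < z, which forces z < z — impossible.

Unsatisfiable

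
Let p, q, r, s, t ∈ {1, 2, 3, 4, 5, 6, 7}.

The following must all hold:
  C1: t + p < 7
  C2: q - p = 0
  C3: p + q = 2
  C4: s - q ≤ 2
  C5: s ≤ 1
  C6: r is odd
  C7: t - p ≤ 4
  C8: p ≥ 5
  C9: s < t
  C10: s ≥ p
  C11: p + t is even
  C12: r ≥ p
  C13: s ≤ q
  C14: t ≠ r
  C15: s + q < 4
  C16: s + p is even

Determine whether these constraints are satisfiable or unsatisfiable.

From constraints 8 and 10: s ≥ p and p ≥ 5, so s ≥ 5. From constraint 5: s ≤ 1. But 1 < 5, so no value of s works.

Unsatisfiable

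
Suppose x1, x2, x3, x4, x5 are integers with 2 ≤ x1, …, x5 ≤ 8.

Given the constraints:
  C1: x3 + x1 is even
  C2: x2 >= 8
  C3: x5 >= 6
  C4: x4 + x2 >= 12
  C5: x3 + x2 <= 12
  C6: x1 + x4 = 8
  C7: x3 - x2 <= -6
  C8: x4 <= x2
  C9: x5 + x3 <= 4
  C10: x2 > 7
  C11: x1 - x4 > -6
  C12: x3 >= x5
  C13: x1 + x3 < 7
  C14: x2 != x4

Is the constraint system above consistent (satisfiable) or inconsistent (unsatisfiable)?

From constraints 3 and 12: x3 ≥ x5 ≥ 6. From constraint 2: x2 ≥ 8. Hence x3 + x2 ≥ 14. But constraint 5 requires x3 + x2 ≤ 12, and 12 < 14. Contradiction.

Unsatisfiable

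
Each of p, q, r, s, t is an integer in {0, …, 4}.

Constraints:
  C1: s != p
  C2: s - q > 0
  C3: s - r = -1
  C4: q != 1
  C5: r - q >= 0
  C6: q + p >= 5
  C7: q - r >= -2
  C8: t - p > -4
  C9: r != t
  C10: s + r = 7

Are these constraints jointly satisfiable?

Satisfiable

Try p = 4, q = 2, r = 4, s = 3, t = 3.
Check constraint 2: s - q = 1; constraint 3: s - r = -1; constraint 5: r - q = 2. The remaining constraints are straightforward to verify.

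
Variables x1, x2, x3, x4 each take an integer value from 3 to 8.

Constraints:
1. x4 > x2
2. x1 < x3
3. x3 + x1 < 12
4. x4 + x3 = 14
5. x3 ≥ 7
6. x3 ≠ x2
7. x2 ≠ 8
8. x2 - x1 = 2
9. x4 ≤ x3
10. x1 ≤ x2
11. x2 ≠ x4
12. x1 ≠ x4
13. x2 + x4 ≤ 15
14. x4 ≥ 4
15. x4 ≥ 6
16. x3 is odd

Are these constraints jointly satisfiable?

Satisfiable

Take x1 = 3, x2 = 5, x3 = 7, x4 = 7. Then constraint 3: x3 + x1 = 10; constraint 4: x4 + x3 = 14; constraint 8: x2 - x1 = 2, and every other listed constraint is also met.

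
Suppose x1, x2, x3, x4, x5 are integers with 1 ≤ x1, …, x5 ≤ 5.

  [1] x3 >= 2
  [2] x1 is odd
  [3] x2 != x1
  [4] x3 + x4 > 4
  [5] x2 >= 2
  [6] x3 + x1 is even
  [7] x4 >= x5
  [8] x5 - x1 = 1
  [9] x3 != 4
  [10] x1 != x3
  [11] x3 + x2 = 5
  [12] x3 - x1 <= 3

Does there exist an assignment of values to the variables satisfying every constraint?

One satisfying assignment is x1 = 1, x2 = 2, x3 = 3, x4 = 4, x5 = 2.
For the less obvious constraints — constraint 4: x3 + x4 = 7; constraint 8: x5 - x1 = 1 — and the others hold by inspection.

Satisfiable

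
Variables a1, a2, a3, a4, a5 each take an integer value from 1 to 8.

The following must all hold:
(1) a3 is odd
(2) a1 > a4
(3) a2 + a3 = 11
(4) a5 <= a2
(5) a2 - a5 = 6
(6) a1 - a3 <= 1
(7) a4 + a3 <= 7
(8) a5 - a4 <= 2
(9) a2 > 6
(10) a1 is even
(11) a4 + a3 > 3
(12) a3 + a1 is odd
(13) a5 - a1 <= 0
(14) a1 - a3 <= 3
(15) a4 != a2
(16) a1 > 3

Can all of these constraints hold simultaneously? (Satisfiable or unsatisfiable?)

Setting (a1, a2, a3, a4, a5) = (4, 8, 3, 2, 2) satisfies everything: constraint 3: a2 + a3 = 11; constraint 5: a2 - a5 = 6, and the others follow.

Satisfiable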